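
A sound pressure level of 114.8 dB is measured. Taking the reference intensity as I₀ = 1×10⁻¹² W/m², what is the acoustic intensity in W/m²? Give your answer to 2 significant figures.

0.30 W/m²

I/I₀ = 10^(114.8/10) = 3.02e+11, so I = 3.02e+11 × 10⁻¹² W/m².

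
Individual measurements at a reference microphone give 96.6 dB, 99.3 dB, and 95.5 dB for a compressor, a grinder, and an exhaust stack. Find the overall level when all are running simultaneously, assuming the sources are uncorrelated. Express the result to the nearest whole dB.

102 dB

For uncorrelated sources the intensities add, so convert each level to linear form, sum, and take 10·log₁₀ of the total.
Σ 10^(L/10) = 10^(96.6/10) + 10^(99.3/10) + 10^(95.5/10) = 1.663e+10.
L_total = 10·log₁₀(1.663e+10) = 102.21 dB.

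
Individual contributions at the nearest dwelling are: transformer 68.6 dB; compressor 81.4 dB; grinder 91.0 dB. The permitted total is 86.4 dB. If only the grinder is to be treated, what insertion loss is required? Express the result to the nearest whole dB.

6 dB

Everything except the grinder sums to 10^(68.6/10) + 10^(81.4/10) = 1.453e+08 in linear terms, 81.62 dB.
The limit corresponds to 10^(86.4/10) = 4.365e+08; subtracting the fixed part leaves 2.912e+08 for the grinder, i.e. 84.64 dB.
Required insertion loss = 91.0 − 84.64 = 6.36 dB.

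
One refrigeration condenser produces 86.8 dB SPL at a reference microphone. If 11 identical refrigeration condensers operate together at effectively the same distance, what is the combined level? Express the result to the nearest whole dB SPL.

97 dB SPL

N identical incoherent sources raise the level by 10·log₁₀ N.
L_total = 86.8 + 10·log₁₀(11) = 86.8 + 10.414 = 97.21 dB SPL.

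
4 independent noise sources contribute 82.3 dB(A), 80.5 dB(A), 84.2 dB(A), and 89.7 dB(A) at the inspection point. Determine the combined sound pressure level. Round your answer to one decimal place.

Incoherent sources combine by intensity addition: L_total = 10·log₁₀(Σ 10^(L_i/10)).
Σ 10^(L/10) = 10^(82.3/10) + 10^(80.5/10) + 10^(84.2/10) + 10^(89.7/10) = 1.478e+09.
L_total = 10·log₁₀(1.478e+09) = 91.70 dB(A).

91.7 dB(A)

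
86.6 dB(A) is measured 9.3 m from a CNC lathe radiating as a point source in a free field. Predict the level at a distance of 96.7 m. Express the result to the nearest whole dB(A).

Spherical spreading from a point source gives a 20·log₁₀(r₂/r₁) drop.
L₂ = 86.6 − 20·log₁₀(96.7/9.3) = 86.6 − 20.339 = 66.26 dB(A).

66 dB(A)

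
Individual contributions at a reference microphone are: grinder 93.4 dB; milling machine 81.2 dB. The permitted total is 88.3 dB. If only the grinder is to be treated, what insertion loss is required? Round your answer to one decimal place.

Everything except the grinder sums to 10^(81.2/10) = 1.318e+08 in linear terms, 81.20 dB.
The limit corresponds to 10^(88.3/10) = 6.761e+08; subtracting the fixed part leaves 5.443e+08 for the grinder, i.e. 87.36 dB.
Required insertion loss = 93.4 − 87.36 = 6.04 dB.

6.0 dB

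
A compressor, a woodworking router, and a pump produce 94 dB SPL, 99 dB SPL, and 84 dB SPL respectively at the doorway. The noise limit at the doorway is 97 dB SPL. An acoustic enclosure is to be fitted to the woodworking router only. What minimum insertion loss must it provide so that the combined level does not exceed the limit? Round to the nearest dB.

Everything except the woodworking router sums to 10^(94/10) + 10^(84/10) = 2.763e+09 in linear terms, 94.41 dB SPL.
The limit corresponds to 10^(97/10) = 5.012e+09; subtracting the fixed part leaves 2.249e+09 for the woodworking router, i.e. 93.52 dB SPL.
Required insertion loss = 99 − 93.52 = 5.48 dB.

5 dB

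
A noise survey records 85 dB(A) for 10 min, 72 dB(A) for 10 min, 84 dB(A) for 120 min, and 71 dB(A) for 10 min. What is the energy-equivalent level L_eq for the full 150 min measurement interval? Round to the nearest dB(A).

The energy average is taken in the linear domain: L_eq = 10·log₁₀[(Σ tᵢ·10^(Lᵢ/10))/T], T = 150 min.
Σ tᵢ·10^(Lᵢ/10) = 10·10^(85/10) + 10·10^(72/10) + 120·10^(84/10) + 10·10^(71/10) = 3.359e+10.
L_eq = 10·log₁₀(3.359e+10/150) = 83.50 dB(A).

84 dB(A)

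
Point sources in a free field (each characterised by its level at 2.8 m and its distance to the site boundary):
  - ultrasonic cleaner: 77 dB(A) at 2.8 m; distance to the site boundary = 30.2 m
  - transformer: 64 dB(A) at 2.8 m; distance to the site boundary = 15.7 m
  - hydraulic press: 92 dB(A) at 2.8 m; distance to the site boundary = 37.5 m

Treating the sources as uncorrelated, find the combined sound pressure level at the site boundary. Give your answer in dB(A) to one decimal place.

Apply inverse-square spreading to bring every level to the receiver, then sum 10^(L/10).
ultrasonic cleaner: 77 − 20·log₁₀(30.2/2.8) = 77 − 20.66 = 56.34 dB(A).
transformer: 64 − 20·log₁₀(15.7/2.8) = 64 − 14.97 = 49.03 dB(A).
hydraulic press: 92 − 20·log₁₀(37.5/2.8) = 92 − 22.54 = 69.46 dB(A).
Σ 10^(L/10) = 9.347e+06 → L_total = 10·log₁₀(9.347e+06) = 69.71 dB(A).

69.7 dB(A)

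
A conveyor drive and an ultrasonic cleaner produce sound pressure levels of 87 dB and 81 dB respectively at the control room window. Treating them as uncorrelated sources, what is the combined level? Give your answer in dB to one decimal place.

88.0 dB

Incoherent sources combine by intensity addition: L_total = 10·log₁₀(Σ 10^(L_i/10)).
Σ 10^(L/10) = 10^(87/10) + 10^(81/10) = 6.271e+08.
L_total = 10·log₁₀(6.271e+08) = 87.97 dB.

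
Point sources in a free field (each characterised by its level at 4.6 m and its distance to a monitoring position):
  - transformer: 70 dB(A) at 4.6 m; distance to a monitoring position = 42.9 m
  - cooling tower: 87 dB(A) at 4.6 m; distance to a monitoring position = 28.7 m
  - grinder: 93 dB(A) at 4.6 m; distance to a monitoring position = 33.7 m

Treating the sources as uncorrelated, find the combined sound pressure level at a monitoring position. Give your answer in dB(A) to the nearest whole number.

77 dB(A)

Apply inverse-square spreading to bring every level to the receiver, then sum 10^(L/10).
transformer: 70 − 20·log₁₀(42.9/4.6) = 70 − 19.39 = 50.61 dB(A).
cooling tower: 87 − 20·log₁₀(28.7/4.6) = 87 − 15.90 = 71.10 dB(A).
grinder: 93 − 20·log₁₀(33.7/4.6) = 93 − 17.30 = 75.70 dB(A).
Σ 10^(L/10) = 5.017e+07 → L_total = 10·log₁₀(5.017e+07) = 77.00 dB(A).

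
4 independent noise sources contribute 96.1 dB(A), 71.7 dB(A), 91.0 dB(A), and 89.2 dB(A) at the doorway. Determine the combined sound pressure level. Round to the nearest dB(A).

98 dB(A)

Incoherent sources combine by intensity addition: L_total = 10·log₁₀(Σ 10^(L_i/10)).
Σ 10^(L/10) = 10^(96.1/10) + 10^(71.7/10) + 10^(91.0/10) + 10^(89.2/10) = 6.179e+09.
L_total = 10·log₁₀(6.179e+09) = 97.91 dB(A).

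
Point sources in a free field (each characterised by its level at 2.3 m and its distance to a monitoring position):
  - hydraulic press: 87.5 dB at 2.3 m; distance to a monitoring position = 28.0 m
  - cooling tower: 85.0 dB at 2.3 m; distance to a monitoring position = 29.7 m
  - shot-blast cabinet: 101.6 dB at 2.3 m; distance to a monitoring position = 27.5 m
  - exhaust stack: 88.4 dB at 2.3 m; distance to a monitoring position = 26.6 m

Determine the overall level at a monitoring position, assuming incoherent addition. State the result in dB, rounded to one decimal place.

First find each source's level at the receiver (point-source: −20·log₁₀(r/r_ref)), then combine on an intensity basis.
hydraulic press: 87.5 − 20·log₁₀(28.0/2.3) = 87.5 − 21.71 = 65.79 dB.
cooling tower: 85.0 − 20·log₁₀(29.7/2.3) = 85.0 − 22.22 = 62.78 dB.
shot-blast cabinet: 101.6 − 20·log₁₀(27.5/2.3) = 101.6 − 21.55 = 80.05 dB.
exhaust stack: 88.4 − 20·log₁₀(26.6/2.3) = 88.4 − 21.26 = 67.14 dB.
Σ 10^(L/10) = 1.120e+08 → L_total = 10·log₁₀(1.120e+08) = 80.49 dB.

80.5 dB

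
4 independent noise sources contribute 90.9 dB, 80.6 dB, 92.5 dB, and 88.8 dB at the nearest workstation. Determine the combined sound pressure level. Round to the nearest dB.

Incoherent sources combine by intensity addition: L_total = 10·log₁₀(Σ 10^(L_i/10)).
Σ 10^(L/10) = 10^(90.9/10) + 10^(80.6/10) + 10^(92.5/10) + 10^(88.8/10) = 3.882e+09.
L_total = 10·log₁₀(3.882e+09) = 95.89 dB.

96 dB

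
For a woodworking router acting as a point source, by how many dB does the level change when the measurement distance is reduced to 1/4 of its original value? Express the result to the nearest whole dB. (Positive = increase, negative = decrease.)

Point-source spreading: ΔL = −20·log₁₀(r₂/r₁).
ΔL = −20·log₁₀(0.25) = +12.04 dB.

+12 dB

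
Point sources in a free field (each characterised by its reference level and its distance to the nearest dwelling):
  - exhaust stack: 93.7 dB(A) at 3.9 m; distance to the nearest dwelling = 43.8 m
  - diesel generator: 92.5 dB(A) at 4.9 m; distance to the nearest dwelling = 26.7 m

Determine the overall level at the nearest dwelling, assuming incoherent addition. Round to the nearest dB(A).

First find each source's level at the receiver (point-source: −20·log₁₀(r/r_ref)), then combine on an intensity basis.
exhaust stack: 93.7 − 20·log₁₀(43.8/3.9) = 93.7 − 21.01 = 72.69 dB(A).
diesel generator: 92.5 − 20·log₁₀(26.7/4.9) = 92.5 − 14.73 = 77.77 dB(A).
Σ 10^(L/10) = 7.848e+07 → L_total = 10·log₁₀(7.848e+07) = 78.95 dB(A).

79 dB(A)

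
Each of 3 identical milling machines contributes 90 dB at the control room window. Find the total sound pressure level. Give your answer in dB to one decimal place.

L_total = L₁ + 10·log₁₀ N for N identical incoherent sources.
L_total = 90 + 10·log₁₀(3) = 90 + 4.771 = 94.77 dB.

94.8 dB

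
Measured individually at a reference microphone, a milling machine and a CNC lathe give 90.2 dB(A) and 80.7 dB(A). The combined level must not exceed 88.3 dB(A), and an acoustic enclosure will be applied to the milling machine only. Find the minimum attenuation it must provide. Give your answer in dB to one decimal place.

2.7 dB

Fixed contribution from the other source: Σ 10^(L/10) = 10^(80.7/10) = 1.175e+08 (80.70 dB(A)).
The limit corresponds to 10^(88.3/10) = 6.761e+08; subtracting the fixed part leaves 5.586e+08 for the milling machine, i.e. 87.47 dB(A).
So the milling machine must be reduced from 90.2 to 87.47 dB(A): IL = 2.73 dB.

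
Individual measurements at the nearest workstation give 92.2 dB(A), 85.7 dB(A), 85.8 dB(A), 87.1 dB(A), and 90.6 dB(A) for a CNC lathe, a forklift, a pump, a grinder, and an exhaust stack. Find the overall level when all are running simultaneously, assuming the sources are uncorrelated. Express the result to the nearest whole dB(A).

For uncorrelated sources the intensities add, so convert each level to linear form, sum, and take 10·log₁₀ of the total.
Σ 10^(L/10) = 10^(92.2/10) + 10^(85.7/10) + 10^(85.8/10) + 10^(87.1/10) + 10^(90.6/10) = 4.072e+09.
L_total = 10·log₁₀(4.072e+09) = 96.10 dB(A).

96 dB(A)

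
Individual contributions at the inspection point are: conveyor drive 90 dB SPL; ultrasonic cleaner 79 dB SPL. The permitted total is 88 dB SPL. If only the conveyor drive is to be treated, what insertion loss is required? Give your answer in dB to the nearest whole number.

The untreated sources together contribute 10^(79/10) = 7.943e+07, i.e. 79.00 dB SPL.
To meet 88 dB SPL overall, the treated conveyor drive may contribute at most 10^(88/10) − 7.943e+07 = 5.515e+08, i.e. 87.42 dB SPL.
Required insertion loss = 90 − 87.42 = 2.58 dB.

3 dB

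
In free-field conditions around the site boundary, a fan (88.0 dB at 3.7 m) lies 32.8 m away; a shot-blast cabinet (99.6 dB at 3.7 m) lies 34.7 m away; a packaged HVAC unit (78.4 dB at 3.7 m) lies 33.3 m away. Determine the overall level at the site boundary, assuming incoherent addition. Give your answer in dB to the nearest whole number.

Apply inverse-square spreading to bring every level to the receiver, then sum 10^(L/10).
fan: 88.0 − 20·log₁₀(32.8/3.7) = 88.0 − 18.95 = 69.05 dB.
shot-blast cabinet: 99.6 − 20·log₁₀(34.7/3.7) = 99.6 − 19.44 = 80.16 dB.
packaged HVAC unit: 78.4 − 20·log₁₀(33.3/3.7) = 78.4 − 19.08 = 59.32 dB.
Σ 10^(L/10) = 1.126e+08 → L_total = 10·log₁₀(1.126e+08) = 80.51 dB.

81 dB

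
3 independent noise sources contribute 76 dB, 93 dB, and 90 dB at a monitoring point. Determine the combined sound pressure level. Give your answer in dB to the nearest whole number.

95 dB

For uncorrelated sources the intensities add, so convert each level to linear form, sum, and take 10·log₁₀ of the total.
Σ 10^(L/10) = 10^(76/10) + 10^(93/10) + 10^(90/10) = 3.035e+09.
L_total = 10·log₁₀(3.035e+09) = 94.82 dB.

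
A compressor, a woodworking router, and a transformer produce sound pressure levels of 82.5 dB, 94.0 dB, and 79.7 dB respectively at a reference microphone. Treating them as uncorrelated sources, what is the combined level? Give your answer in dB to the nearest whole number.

94 dB

Incoherent sources combine by intensity addition: L_total = 10·log₁₀(Σ 10^(L_i/10)).
Σ 10^(L/10) = 10^(82.5/10) + 10^(94.0/10) + 10^(79.7/10) = 2.783e+09.
L_total = 10·log₁₀(2.783e+09) = 94.45 dB.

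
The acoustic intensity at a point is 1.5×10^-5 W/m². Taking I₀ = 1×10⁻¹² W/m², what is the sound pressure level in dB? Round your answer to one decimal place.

71.8 dB

L = 10·log₁₀(I/I₀) = 10·log₁₀(1.5×10^-5/10⁻¹²) = 10·log₁₀(1.5×10^7).
L = 10·(0.1761 + 7) = 71.76 dB.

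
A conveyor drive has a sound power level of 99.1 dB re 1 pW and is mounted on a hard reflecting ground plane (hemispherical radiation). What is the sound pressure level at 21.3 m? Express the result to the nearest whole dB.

L_p = L_w − 10·log₁₀(2π·r²) with r = 21.3 m.
2π·r² = 2851 m², 10·log₁₀ of that is 34.549 dB.
L_p = 99.1 − 34.549 = 64.55 dB.

65 dB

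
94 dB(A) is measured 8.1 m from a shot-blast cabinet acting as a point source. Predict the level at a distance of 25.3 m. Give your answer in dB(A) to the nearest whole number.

For a point source, L₂ = L₁ − 20·log₁₀(r₂/r₁).
L₂ = 94 − 20·log₁₀(25.3/8.1) = 94 − 9.893 = 84.11 dB(A).

84 dB(A)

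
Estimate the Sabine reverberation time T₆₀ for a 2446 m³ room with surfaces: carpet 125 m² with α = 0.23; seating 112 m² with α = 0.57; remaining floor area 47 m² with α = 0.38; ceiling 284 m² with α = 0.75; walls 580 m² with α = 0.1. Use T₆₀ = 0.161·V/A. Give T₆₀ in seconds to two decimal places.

A = Σ Sᵢαᵢ = 125·0.23 + 112·0.57 + 47·0.38 + 284·0.75 + 580·0.1 = 381.45 m².
T₆₀ = 0.161 × 2446 / 381.45 = 1.032 s.

1.03 s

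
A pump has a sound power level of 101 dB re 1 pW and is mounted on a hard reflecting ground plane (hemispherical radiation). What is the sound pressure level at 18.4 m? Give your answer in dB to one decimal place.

67.7 dB

L_p = L_w − 10·log₁₀(2π·r²) with r = 18.4 m.
2π·r² = 2127 m², 10·log₁₀ of that is 33.278 dB.
L_p = 101 − 33.278 = 67.72 dB.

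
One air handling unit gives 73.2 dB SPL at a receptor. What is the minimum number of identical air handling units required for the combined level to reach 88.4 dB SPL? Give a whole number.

34

The shortfall is 88.4 − 73.2 = 15.2 dB, and N units add 10·log₁₀ N, so need 10·log₁₀ N ≥ 15.2.
N ≥ 10^(15.2/10) = 33.113, so N = 34.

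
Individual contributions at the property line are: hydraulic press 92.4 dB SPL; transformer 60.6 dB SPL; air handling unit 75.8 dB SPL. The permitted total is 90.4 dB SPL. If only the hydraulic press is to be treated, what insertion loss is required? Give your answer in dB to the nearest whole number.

The untreated sources together contribute 10^(60.6/10) + 10^(75.8/10) = 3.917e+07, i.e. 75.93 dB SPL.
To meet 90.4 dB SPL overall, the treated hydraulic press may contribute at most 10^(90.4/10) − 3.917e+07 = 1.057e+09, i.e. 90.24 dB SPL.
So the hydraulic press must be reduced from 92.4 to 90.24 dB SPL: IL = 2.16 dB.

2 dB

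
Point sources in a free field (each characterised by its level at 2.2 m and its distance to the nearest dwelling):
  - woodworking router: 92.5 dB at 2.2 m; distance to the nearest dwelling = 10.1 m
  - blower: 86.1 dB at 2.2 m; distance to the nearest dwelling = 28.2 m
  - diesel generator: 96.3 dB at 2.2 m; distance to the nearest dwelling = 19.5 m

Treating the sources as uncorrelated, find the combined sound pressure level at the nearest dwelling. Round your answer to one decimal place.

Propagate each source to the receiver with L = L_ref − 20·log₁₀(r/r_ref), then add intensities.
woodworking router: 92.5 − 20·log₁₀(10.1/2.2) = 92.5 − 13.24 = 79.26 dB.
blower: 86.1 − 20·log₁₀(28.2/2.2) = 86.1 − 22.16 = 63.94 dB.
diesel generator: 96.3 − 20·log₁₀(19.5/2.2) = 96.3 − 18.95 = 77.35 dB.
Σ 10^(L/10) = 1.411e+08 → L_total = 10·log₁₀(1.411e+08) = 81.50 dB.

81.5 dB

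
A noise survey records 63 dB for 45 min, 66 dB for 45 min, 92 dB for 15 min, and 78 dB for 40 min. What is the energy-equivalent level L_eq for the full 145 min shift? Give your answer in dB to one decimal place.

82.6 dB

L_eq = 10·log₁₀[(1/T)·Σ tᵢ·10^(Lᵢ/10)] with T = 145 min.
Σ tᵢ·10^(Lᵢ/10) = 45·10^(63/10) + 45·10^(66/10) + 15·10^(92/10) + 40·10^(78/10) = 2.657e+10.
L_eq = 10·log₁₀(2.657e+10/145) = 82.63 dB.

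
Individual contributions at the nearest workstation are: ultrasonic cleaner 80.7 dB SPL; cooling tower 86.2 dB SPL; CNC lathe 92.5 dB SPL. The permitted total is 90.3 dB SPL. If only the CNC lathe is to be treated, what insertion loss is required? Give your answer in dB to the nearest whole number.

Everything except the CNC lathe sums to 10^(80.7/10) + 10^(86.2/10) = 5.344e+08 in linear terms, 87.28 dB SPL.
To meet 90.3 dB SPL overall, the treated CNC lathe may contribute at most 10^(90.3/10) − 5.344e+08 = 5.372e+08, i.e. 87.30 dB SPL.
Required insertion loss = 92.5 − 87.30 = 5.20 dB.

5 dB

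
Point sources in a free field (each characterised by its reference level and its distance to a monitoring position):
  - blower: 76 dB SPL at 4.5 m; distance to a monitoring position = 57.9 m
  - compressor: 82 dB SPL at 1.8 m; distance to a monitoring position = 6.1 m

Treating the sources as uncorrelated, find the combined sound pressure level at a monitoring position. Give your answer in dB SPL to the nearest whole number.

71 dB SPL

Propagate each source to the receiver with L = L_ref − 20·log₁₀(r/r_ref), then add intensities.
blower: 76 − 20·log₁₀(57.9/4.5) = 76 − 22.19 = 53.81 dB SPL.
compressor: 82 − 20·log₁₀(6.1/1.8) = 82 − 10.60 = 71.40 dB SPL.
Σ 10^(L/10) = 1.404e+07 → L_total = 10·log₁₀(1.404e+07) = 71.47 dB SPL.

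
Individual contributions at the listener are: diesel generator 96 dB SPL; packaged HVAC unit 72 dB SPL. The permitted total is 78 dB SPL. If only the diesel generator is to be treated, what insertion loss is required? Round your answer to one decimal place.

19.3 dB

Everything except the diesel generator sums to 10^(72/10) = 1.585e+07 in linear terms, 72.00 dB SPL.
To meet 78 dB SPL overall, the treated diesel generator may contribute at most 10^(78/10) − 1.585e+07 = 4.725e+07, i.e. 76.74 dB SPL.
So the diesel generator must be reduced from 96 to 76.74 dB SPL: IL = 19.26 dB.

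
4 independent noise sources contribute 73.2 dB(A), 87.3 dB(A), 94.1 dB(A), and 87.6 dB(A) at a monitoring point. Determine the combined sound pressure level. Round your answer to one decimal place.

For uncorrelated sources the intensities add, so convert each level to linear form, sum, and take 10·log₁₀ of the total.
Σ 10^(L/10) = 10^(73.2/10) + 10^(87.3/10) + 10^(94.1/10) + 10^(87.6/10) = 3.704e+09.
L_total = 10·log₁₀(3.704e+09) = 95.69 dB(A).

95.7 dB(A)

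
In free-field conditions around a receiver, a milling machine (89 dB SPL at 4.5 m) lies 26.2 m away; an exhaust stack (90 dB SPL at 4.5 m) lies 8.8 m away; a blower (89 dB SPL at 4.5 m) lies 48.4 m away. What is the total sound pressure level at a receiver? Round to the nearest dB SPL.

First find each source's level at the receiver (point-source: −20·log₁₀(r/r_ref)), then combine on an intensity basis.
milling machine: 89 − 20·log₁₀(26.2/4.5) = 89 − 15.30 = 73.70 dB SPL.
exhaust stack: 90 − 20·log₁₀(8.8/4.5) = 90 − 5.83 = 84.17 dB SPL.
blower: 89 − 20·log₁₀(48.4/4.5) = 89 − 20.63 = 68.37 dB SPL.
Σ 10^(L/10) = 2.918e+08 → L_total = 10·log₁₀(2.918e+08) = 84.65 dB SPL.

85 dB SPL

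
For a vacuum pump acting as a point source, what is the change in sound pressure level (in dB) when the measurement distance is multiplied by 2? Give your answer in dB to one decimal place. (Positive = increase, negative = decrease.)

A point source loses 6 dB per doubling of distance; generally ΔL = −20·log₁₀(r₂/r₁).
ΔL = −20·log₁₀(2) = -6.02 dB.

-6.0 dB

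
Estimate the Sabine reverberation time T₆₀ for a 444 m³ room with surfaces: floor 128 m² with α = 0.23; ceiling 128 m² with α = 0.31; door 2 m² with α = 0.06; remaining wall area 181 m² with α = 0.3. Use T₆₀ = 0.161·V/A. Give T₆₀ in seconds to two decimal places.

0.58 s

Summing Sᵢαᵢ: 128·0.23 + 128·0.31 + 2·0.06 + 181·0.3 = 123.54 m².
T₆₀ = 0.161 × 444 / 123.54 = 0.579 s.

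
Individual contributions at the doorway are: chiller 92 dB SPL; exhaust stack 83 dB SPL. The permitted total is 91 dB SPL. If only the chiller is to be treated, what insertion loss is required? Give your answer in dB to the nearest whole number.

The untreated sources together contribute 10^(83/10) = 1.995e+08, i.e. 83.00 dB SPL.
The limit corresponds to 10^(91/10) = 1.259e+09; subtracting the fixed part leaves 1.059e+09 for the chiller, i.e. 90.25 dB SPL.
Required insertion loss = 92 − 90.25 = 1.75 dB.

2 dB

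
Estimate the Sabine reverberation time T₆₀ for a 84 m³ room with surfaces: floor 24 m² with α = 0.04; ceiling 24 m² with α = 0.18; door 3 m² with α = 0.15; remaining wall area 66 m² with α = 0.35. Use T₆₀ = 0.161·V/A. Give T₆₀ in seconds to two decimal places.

0.47 s

Total absorption A = 24·0.04 + 24·0.18 + 3·0.15 + 66·0.35 = 28.83 m² sabins.
T₆₀ = 0.161·V/A = 0.161·84/28.83 = 0.469 s.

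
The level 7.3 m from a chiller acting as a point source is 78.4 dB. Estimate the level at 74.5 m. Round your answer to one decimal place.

58.2 dB

Point-source attenuation: ΔL = 20·log₁₀(r₂/r₁) = 20·log₁₀(74.5/7.3) = 20.177 dB.
L₂ = 78.4 − 20·log₁₀(74.5/7.3) = 78.4 − 20.177 = 58.22 dB.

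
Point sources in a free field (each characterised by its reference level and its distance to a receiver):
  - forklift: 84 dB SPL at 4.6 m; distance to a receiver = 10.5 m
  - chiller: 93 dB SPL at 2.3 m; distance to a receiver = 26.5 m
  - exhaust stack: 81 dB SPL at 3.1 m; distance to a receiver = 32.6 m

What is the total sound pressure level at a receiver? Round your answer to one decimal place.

78.1 dB SPL

First find each source's level at the receiver (point-source: −20·log₁₀(r/r_ref)), then combine on an intensity basis.
forklift: 84 − 20·log₁₀(10.5/4.6) = 84 − 7.17 = 76.83 dB SPL.
chiller: 93 − 20·log₁₀(26.5/2.3) = 93 − 21.23 = 71.77 dB SPL.
exhaust stack: 81 − 20·log₁₀(32.6/3.1) = 81 − 20.44 = 60.56 dB SPL.
Σ 10^(L/10) = 6.438e+07 → L_total = 10·log₁₀(6.438e+07) = 78.09 dB SPL.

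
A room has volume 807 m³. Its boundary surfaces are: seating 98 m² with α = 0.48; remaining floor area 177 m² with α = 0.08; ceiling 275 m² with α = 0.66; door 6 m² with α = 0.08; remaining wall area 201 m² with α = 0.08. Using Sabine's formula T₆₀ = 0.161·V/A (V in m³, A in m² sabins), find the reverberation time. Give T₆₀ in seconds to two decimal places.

Summing Sᵢαᵢ: 98·0.48 + 177·0.08 + 275·0.66 + 6·0.08 + 201·0.08 = 259.26 m².
T₆₀ = 0.161 × 807 / 259.26 = 0.501 s.

0.50 s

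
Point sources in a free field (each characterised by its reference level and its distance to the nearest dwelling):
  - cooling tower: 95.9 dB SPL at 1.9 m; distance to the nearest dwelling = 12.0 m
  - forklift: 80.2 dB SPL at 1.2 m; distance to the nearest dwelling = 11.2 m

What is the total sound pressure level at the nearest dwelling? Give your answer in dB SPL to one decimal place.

79.9 dB SPL

Propagate each source to the receiver with L = L_ref − 20·log₁₀(r/r_ref), then add intensities.
cooling tower: 95.9 − 20·log₁₀(12.0/1.9) = 95.9 − 16.01 = 79.89 dB SPL.
forklift: 80.2 − 20·log₁₀(11.2/1.2) = 80.2 − 19.40 = 60.80 dB SPL.
Σ 10^(L/10) = 9.873e+07 → L_total = 10·log₁₀(9.873e+07) = 79.94 dB SPL.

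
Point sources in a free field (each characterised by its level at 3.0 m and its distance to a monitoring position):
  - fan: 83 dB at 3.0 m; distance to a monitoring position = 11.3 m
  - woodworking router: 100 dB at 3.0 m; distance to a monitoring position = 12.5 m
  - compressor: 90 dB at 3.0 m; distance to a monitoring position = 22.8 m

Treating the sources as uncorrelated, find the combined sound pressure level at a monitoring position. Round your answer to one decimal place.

87.8 dB

Propagate each source to the receiver with L = L_ref − 20·log₁₀(r/r_ref), then add intensities.
fan: 83 − 20·log₁₀(11.3/3.0) = 83 − 11.52 = 71.48 dB.
woodworking router: 100 − 20·log₁₀(12.5/3.0) = 100 − 12.40 = 87.60 dB.
compressor: 90 − 20·log₁₀(22.8/3.0) = 90 − 17.62 = 72.38 dB.
Σ 10^(L/10) = 6.074e+08 → L_total = 10·log₁₀(6.074e+08) = 87.83 dB.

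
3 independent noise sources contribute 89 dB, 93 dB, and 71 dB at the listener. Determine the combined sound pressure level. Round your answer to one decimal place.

94.5 dB

For uncorrelated sources the intensities add, so convert each level to linear form, sum, and take 10·log₁₀ of the total.
Σ 10^(L/10) = 10^(89/10) + 10^(93/10) + 10^(71/10) = 2.802e+09.
L_total = 10·log₁₀(2.802e+09) = 94.47 dB.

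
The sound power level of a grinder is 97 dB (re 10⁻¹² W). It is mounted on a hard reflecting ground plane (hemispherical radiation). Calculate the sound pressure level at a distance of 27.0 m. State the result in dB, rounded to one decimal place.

Free-field hemispherical radiation: L_p = L_w − 10·log₁₀(2π·r²), r = 27.0 m.
2π·r² = 4580 m², 10·log₁₀ of that is 36.609 dB.
L_p = 97 − 36.609 = 60.39 dB.

60.4 dB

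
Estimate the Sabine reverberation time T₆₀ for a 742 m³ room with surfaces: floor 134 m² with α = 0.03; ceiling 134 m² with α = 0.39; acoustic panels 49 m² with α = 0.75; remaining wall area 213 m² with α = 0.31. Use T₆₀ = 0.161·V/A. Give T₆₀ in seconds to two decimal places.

0.75 s

A = Σ Sᵢαᵢ = 134·0.03 + 134·0.39 + 49·0.75 + 213·0.31 = 159.06 m².
T₆₀ = 0.161 × 742 / 159.06 = 0.751 s.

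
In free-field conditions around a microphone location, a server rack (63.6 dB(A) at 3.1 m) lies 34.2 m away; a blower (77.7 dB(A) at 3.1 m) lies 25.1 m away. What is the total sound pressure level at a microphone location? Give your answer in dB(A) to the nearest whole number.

60 dB(A)

First find each source's level at the receiver (point-source: −20·log₁₀(r/r_ref)), then combine on an intensity basis.
server rack: 63.6 − 20·log₁₀(34.2/3.1) = 63.6 − 20.85 = 42.75 dB(A).
blower: 77.7 − 20·log₁₀(25.1/3.1) = 77.7 − 18.17 = 59.53 dB(A).
Σ 10^(L/10) = 9.170e+05 → L_total = 10·log₁₀(9.170e+05) = 59.62 dB(A).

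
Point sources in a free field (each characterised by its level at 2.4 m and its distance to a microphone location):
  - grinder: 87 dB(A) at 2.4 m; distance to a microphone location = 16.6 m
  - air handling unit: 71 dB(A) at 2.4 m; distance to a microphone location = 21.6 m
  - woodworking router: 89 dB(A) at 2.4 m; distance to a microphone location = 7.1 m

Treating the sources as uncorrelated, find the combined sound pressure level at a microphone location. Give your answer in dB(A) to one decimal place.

80.1 dB(A)

First find each source's level at the receiver (point-source: −20·log₁₀(r/r_ref)), then combine on an intensity basis.
grinder: 87 − 20·log₁₀(16.6/2.4) = 87 − 16.80 = 70.20 dB(A).
air handling unit: 71 − 20·log₁₀(21.6/2.4) = 71 − 19.08 = 51.92 dB(A).
woodworking router: 89 − 20·log₁₀(7.1/2.4) = 89 − 9.42 = 79.58 dB(A).
Σ 10^(L/10) = 1.014e+08 → L_total = 10·log₁₀(1.014e+08) = 80.06 dB(A).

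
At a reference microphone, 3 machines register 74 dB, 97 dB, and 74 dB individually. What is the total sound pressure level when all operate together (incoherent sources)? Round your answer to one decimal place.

97.0 dB

Incoherent sources combine by intensity addition: L_total = 10·log₁₀(Σ 10^(L_i/10)).
Σ 10^(L/10) = 10^(74/10) + 10^(97/10) + 10^(74/10) = 5.062e+09.
L_total = 10·log₁₀(5.062e+09) = 97.04 dB.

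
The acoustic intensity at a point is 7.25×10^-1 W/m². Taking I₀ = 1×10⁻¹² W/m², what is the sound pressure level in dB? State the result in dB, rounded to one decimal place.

Dividing by I₀ shifts the exponent by 12: I/I₀ = 7.25×10^11.
L = 10·(0.8603 + 11) = 118.60 dB.

118.6 dB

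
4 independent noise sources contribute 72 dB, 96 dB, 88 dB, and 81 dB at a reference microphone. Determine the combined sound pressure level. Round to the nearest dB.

97 dB

For uncorrelated sources the intensities add, so convert each level to linear form, sum, and take 10·log₁₀ of the total.
Σ 10^(L/10) = 10^(72/10) + 10^(96/10) + 10^(88/10) + 10^(81/10) = 4.754e+09.
L_total = 10·log₁₀(4.754e+09) = 96.77 dB.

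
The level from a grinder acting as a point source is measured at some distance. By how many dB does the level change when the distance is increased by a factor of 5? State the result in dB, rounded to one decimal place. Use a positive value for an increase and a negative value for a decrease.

A point source loses 6 dB per doubling of distance; generally ΔL = −20·log₁₀(r₂/r₁).
ΔL = −20·log₁₀(5) = -13.98 dB.

-14.0 dB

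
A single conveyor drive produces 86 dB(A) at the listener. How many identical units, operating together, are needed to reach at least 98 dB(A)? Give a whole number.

Need L₁ + 10·log₁₀ N ≥ 98, i.e. log₁₀ N ≥ 1.20.
N ≥ 10^(12.0/10) = 15.849, so N = 16.

16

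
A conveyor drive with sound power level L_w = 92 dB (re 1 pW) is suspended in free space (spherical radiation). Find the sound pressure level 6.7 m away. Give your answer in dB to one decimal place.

The power spreads over a sphere of area 4π·r², so L_p = L_w − 10·log₁₀(4π·r²).
4π·r² = 564.1 m², 10·log₁₀ of that is 27.514 dB.
L_p = 92 − 27.514 = 64.49 dB.

64.5 dB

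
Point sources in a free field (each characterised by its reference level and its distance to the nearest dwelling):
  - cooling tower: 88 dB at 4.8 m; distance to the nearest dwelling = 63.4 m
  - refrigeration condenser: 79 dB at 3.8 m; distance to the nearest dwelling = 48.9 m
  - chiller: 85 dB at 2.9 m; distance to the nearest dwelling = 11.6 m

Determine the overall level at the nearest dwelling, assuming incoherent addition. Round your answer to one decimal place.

73.8 dB

Propagate each source to the receiver with L = L_ref − 20·log₁₀(r/r_ref), then add intensities.
cooling tower: 88 − 20·log₁₀(63.4/4.8) = 88 − 22.42 = 65.58 dB.
refrigeration condenser: 79 − 20·log₁₀(48.9/3.8) = 79 − 22.19 = 56.81 dB.
chiller: 85 − 20·log₁₀(11.6/2.9) = 85 − 12.04 = 72.96 dB.
Σ 10^(L/10) = 2.386e+07 → L_total = 10·log₁₀(2.386e+07) = 73.78 dB.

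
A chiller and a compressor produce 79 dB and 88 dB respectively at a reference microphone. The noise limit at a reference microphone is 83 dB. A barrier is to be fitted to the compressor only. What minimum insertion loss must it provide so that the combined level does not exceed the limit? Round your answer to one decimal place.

7.2 dB

The untreated sources together contribute 10^(79/10) = 7.943e+07, i.e. 79.00 dB.
To meet 83 dB overall, the treated compressor may contribute at most 10^(83/10) − 7.943e+07 = 1.201e+08, i.e. 80.80 dB.
So the compressor must be reduced from 88 to 80.80 dB: IL = 7.20 dB.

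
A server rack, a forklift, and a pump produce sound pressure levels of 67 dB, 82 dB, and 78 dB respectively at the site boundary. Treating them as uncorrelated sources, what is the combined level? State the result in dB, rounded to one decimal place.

Incoherent sources combine by intensity addition: L_total = 10·log₁₀(Σ 10^(L_i/10)).
Σ 10^(L/10) = 10^(67/10) + 10^(82/10) + 10^(78/10) = 2.266e+08.
L_total = 10·log₁₀(2.266e+08) = 83.55 dB.

83.6 dB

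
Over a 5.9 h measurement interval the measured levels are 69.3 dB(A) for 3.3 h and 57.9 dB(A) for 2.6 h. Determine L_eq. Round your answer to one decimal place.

67.0 dB(A)

The energy average is taken in the linear domain: L_eq = 10·log₁₀[(Σ tᵢ·10^(Lᵢ/10))/T], T = 5.9 h.
Σ tᵢ·10^(Lᵢ/10) = 3.3·10^(69.3/10) + 2.6·10^(57.9/10) = 2.969e+07.
L_eq = 10·log₁₀(2.969e+07/5.9) = 67.02 dB(A).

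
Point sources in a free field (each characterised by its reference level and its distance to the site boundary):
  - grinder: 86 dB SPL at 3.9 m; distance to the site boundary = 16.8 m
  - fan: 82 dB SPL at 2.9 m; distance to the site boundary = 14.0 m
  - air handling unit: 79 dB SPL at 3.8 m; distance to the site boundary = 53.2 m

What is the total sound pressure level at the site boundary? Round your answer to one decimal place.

Apply inverse-square spreading to bring every level to the receiver, then sum 10^(L/10).
grinder: 86 − 20·log₁₀(16.8/3.9) = 86 − 12.68 = 73.32 dB SPL.
fan: 82 − 20·log₁₀(14.0/2.9) = 82 − 13.67 = 68.33 dB SPL.
air handling unit: 79 − 20·log₁₀(53.2/3.8) = 79 − 22.92 = 56.08 dB SPL.
Σ 10^(L/10) = 2.866e+07 → L_total = 10·log₁₀(2.866e+07) = 74.57 dB SPL.

74.6 dB SPL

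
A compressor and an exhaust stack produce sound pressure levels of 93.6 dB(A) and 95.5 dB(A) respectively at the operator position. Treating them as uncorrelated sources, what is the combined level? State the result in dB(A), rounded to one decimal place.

For uncorrelated sources the intensities add, so convert each level to linear form, sum, and take 10·log₁₀ of the total.
Σ 10^(L/10) = 10^(93.6/10) + 10^(95.5/10) = 5.839e+09.
L_total = 10·log₁₀(5.839e+09) = 97.66 dB(A).

97.7 dB(A)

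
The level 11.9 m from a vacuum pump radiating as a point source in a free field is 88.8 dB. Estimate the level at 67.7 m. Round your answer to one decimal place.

73.7 dB

Point-source attenuation: ΔL = 20·log₁₀(r₂/r₁) = 20·log₁₀(67.7/11.9) = 15.101 dB.
L₂ = 88.8 − 20·log₁₀(67.7/11.9) = 88.8 − 15.101 = 73.70 dB.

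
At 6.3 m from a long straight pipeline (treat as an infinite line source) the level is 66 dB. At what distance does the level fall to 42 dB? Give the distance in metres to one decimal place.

Line-source spreading drops the level by 10·log₁₀(r₂/r₁); inverting, r₂/r₁ = 10^(ΔL/10).
r₂ = 6.3·10^((66−42)/10) = 6.3·10^(24.0/10) = 1582.49 m.

1582.5 m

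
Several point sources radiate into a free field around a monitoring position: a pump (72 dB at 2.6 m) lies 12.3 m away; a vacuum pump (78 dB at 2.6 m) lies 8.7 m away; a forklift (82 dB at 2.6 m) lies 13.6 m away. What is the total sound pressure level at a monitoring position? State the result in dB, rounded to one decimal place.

70.8 dB

Apply inverse-square spreading to bring every level to the receiver, then sum 10^(L/10).
pump: 72 − 20·log₁₀(12.3/2.6) = 72 − 13.50 = 58.50 dB.
vacuum pump: 78 − 20·log₁₀(8.7/2.6) = 78 − 10.49 = 67.51 dB.
forklift: 82 − 20·log₁₀(13.6/2.6) = 82 − 14.37 = 67.63 dB.
Σ 10^(L/10) = 1.214e+07 → L_total = 10·log₁₀(1.214e+07) = 70.84 dB.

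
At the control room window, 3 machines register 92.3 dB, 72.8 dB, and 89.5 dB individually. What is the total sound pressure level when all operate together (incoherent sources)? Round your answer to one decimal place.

94.2 dB

Incoherent sources combine by intensity addition: L_total = 10·log₁₀(Σ 10^(L_i/10)).
Σ 10^(L/10) = 10^(92.3/10) + 10^(72.8/10) + 10^(89.5/10) = 2.609e+09.
L_total = 10·log₁₀(2.609e+09) = 94.16 dB.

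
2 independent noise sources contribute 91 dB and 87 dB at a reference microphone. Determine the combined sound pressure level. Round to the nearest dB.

For uncorrelated sources the intensities add, so convert each level to linear form, sum, and take 10·log₁₀ of the total.
Σ 10^(L/10) = 10^(91/10) + 10^(87/10) = 1.760e+09.
L_total = 10·log₁₀(1.760e+09) = 92.46 dB.

92 dB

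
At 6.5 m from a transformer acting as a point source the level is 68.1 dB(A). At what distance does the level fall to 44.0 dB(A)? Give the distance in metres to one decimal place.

104.2 m

Point-source spreading drops the level by 20·log₁₀(r₂/r₁); inverting, r₂/r₁ = 10^(ΔL/20).
r₂ = 6.5·10^((68.1−44.0)/20) = 6.5·10^(24.1/20) = 104.21 m.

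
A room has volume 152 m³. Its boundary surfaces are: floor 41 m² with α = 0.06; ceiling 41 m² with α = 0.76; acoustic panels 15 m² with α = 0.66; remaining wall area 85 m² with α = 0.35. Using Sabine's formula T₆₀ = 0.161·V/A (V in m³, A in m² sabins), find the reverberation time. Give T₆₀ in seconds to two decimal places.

0.33 s

Summing Sᵢαᵢ: 41·0.06 + 41·0.76 + 15·0.66 + 85·0.35 = 73.27 m².
T₆₀ = 0.161 × 152 / 73.27 = 0.334 s.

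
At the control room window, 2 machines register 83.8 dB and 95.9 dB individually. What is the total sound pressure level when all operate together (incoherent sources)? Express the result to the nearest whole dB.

Incoherent sources combine by intensity addition: L_total = 10·log₁₀(Σ 10^(L_i/10)).
Σ 10^(L/10) = 10^(83.8/10) + 10^(95.9/10) = 4.130e+09.
L_total = 10·log₁₀(4.130e+09) = 96.16 dB.

96 dB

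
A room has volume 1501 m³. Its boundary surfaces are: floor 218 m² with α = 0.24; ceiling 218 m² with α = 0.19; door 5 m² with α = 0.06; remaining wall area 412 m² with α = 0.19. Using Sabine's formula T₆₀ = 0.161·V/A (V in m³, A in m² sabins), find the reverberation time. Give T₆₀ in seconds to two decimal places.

1.40 s

Summing Sᵢαᵢ: 218·0.24 + 218·0.19 + 5·0.06 + 412·0.19 = 172.32 m².
T₆₀ = 0.161·V/A = 0.161·1501/172.32 = 1.402 s.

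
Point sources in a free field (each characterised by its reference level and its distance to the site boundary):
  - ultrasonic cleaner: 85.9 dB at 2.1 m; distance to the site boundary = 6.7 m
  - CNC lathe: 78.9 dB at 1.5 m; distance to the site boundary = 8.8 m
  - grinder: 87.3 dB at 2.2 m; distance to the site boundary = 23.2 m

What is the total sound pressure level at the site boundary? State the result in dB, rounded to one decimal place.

76.6 dB

First find each source's level at the receiver (point-source: −20·log₁₀(r/r_ref)), then combine on an intensity basis.
ultrasonic cleaner: 85.9 − 20·log₁₀(6.7/2.1) = 85.9 − 10.08 = 75.82 dB.
CNC lathe: 78.9 − 20·log₁₀(8.8/1.5) = 78.9 − 15.37 = 63.53 dB.
grinder: 87.3 − 20·log₁₀(23.2/2.2) = 87.3 − 20.46 = 66.84 dB.
Σ 10^(L/10) = 4.530e+07 → L_total = 10·log₁₀(4.530e+07) = 76.56 dB.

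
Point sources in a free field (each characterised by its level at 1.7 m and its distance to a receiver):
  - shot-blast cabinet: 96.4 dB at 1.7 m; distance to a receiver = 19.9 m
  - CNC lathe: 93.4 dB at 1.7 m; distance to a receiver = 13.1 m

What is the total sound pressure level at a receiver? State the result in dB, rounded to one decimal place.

Propagate each source to the receiver with L = L_ref − 20·log₁₀(r/r_ref), then add intensities.
shot-blast cabinet: 96.4 − 20·log₁₀(19.9/1.7) = 96.4 − 21.37 = 75.03 dB.
CNC lathe: 93.4 − 20·log₁₀(13.1/1.7) = 93.4 − 17.74 = 75.66 dB.
Σ 10^(L/10) = 6.870e+07 → L_total = 10·log₁₀(6.870e+07) = 78.37 dB.

78.4 dB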